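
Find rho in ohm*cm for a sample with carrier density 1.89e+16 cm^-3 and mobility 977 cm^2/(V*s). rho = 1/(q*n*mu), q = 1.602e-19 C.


Step 1: sigma = q * n * mu = 1.602e-19 * 1.89e+16 * 977 = 2.95814e+00 S/cm
Step 2: rho = 1 / sigma = 1 / 2.95814e+00 = 0.3381 ohm*cm

0.3381


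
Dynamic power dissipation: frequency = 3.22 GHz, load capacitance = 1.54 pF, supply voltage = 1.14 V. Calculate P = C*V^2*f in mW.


Step 1: V^2 = 1.14^2 = 1.2996 V^2
Step 2: P = C*V^2*f = 1.54e-12 F * 1.2996 * 3.22e9 Hz
Step 3: P = 6.44445648e-03 W
Step 4: P = 6.444 mW

6.444


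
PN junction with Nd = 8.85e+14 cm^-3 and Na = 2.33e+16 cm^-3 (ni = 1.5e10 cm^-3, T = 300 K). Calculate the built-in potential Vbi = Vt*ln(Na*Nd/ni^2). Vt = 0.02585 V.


Step 1: Compute Na*Nd/ni^2 = 2.33e+16 * 8.85e+14 / (1.5e10)^2 = 9.1647e+10
Step 2: ln(9.1647e+10) = 25.2412
Step 3: Vbi = 0.02585 * 25.2412 = 0.652 V

0.652


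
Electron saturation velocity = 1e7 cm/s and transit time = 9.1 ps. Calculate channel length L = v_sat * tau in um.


Step 1: tau in seconds = 9.1 ps * 1e-12 = 9.1000e-12 s
Step 2: L = v_sat * tau = 1e7 * 9.1000e-12 = 9.1000e-05 cm
Step 3: L in um = 9.1000e-05 * 1e4 = 0.91 um

0.91


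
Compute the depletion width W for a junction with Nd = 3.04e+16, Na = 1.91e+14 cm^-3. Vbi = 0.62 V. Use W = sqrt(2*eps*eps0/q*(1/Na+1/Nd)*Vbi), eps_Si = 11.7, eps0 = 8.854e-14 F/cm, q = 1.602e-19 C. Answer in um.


Step 1: 1/Na + 1/Nd = 1/1.91e+14 + 1/3.04e+16 = 5.26850e-15
Step 2: 2*eps*eps0/q = 2*11.7*8.854e-14/1.602e-19 = 1.293281e+07
Step 3: W^2 = 1.293281e+07 * 5.26850e-15 * 0.62 = 4.22446e-08
Step 4: W = sqrt(4.22446e-08) = 2.055e-04 cm = 2.055 um

2.055


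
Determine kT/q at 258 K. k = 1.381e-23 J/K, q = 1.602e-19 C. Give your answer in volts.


Step 1: kT = 1.381e-23 * 258 = 3.56298e-21 J
Step 2: Vt = kT/q = 3.56298e-21 / 1.602e-19
Step 3: Vt = 0.02224 V

0.02224


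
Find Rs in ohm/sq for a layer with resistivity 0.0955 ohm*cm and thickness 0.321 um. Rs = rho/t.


Step 1: Convert thickness to cm: t = 0.321 um = 3.2100e-05 cm
Step 2: Rs = rho / t = 0.0955 / 3.2100e-05
Step 3: Rs = 2975.1 ohm/sq

2975.1


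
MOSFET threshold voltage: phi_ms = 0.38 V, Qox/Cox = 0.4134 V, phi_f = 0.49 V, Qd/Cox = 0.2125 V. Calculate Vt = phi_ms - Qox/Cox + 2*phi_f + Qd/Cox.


Step 1: Vt = phi_ms - Qox/Cox + 2*phi_f + Qd/Cox
Step 2: Vt = 0.38 - 0.4134 + 2*0.49 + 0.2125
Step 3: Vt = 0.38 - 0.4134 + 0.98 + 0.2125
Step 4: Vt = 1.1591 V

1.1591


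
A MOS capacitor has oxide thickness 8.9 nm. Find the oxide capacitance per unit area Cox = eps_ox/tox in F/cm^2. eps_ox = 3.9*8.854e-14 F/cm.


Step 1: eps_ox = 3.9 * 8.854e-14 = 3.45306e-13 F/cm
Step 2: tox in cm = 8.9 nm * 1e-7 = 8.9000e-07 cm
Step 3: Cox = 3.45306e-13 / 8.9000e-07 = 3.88e-07 F/cm^2

3.88e-07


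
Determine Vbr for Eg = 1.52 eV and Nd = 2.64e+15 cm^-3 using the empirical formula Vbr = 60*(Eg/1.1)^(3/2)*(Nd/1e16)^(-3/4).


Step 1: Eg/1.1 = 1.52/1.1 = 1.381818
Step 2: (Eg/1.1)^1.5 = 1.381818^1.5 = 1.624337
Step 3: (Nd/1e16)^(-0.75) = (0.264)^(-0.75) = 2.715170
Step 4: Vbr = 60 * 1.624337 * 2.715170 = 264.6 V

264.6


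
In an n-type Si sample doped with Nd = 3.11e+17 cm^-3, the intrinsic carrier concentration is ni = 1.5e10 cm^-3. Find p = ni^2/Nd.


Step 1: Since Nd >> ni, n ≈ Nd = 3.11e+17 cm^-3
Step 2: p = ni^2 / n = (1.5e10)^2 / 3.11e+17
Step 3: p = 2.25e20 / 3.11e+17 = 7.23e+02 cm^-3

7.23e+02


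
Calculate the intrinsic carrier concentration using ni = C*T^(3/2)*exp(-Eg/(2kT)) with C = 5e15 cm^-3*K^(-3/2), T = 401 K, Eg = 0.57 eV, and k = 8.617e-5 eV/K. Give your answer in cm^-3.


Step 1: Compute kT = 8.617e-5 * 401 = 0.03455417 eV
Step 2: Exponent = -Eg/(2kT) = -0.57/(2*0.03455417) = -8.24792
Step 3: T^(3/2) = 401^1.5 = 8030.02
Step 4: ni = 5e15 * 8030.02 * exp(-8.24792) = 1.05e+16 cm^-3

1.05e+16


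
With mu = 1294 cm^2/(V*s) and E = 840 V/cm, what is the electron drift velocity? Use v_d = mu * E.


Step 1: v_d = mu * E
Step 2: v_d = 1294 * 840 = 1086960
Step 3: v_d = 1.09e+06 cm/s

1.09e+06


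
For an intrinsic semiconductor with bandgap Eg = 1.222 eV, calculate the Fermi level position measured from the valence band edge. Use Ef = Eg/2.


Step 1: For an intrinsic semiconductor, the Fermi level sits at midgap.
Step 2: Ef = Eg / 2 = 1.222 / 2 = 0.611 eV

0.611


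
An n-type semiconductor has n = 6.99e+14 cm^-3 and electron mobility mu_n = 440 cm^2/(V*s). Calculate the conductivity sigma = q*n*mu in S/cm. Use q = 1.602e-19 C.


Step 1: sigma = q * n * mu
Step 2: sigma = 1.602e-19 * 6.99e+14 * 440
Step 3: sigma = 4.927e-02 S/cm

4.927e-02


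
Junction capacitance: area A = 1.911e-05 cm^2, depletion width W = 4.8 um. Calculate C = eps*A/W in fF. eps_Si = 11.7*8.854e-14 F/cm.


Step 1: eps_Si = 11.7 * 8.854e-14 = 1.035918e-12 F/cm
Step 2: W in cm = 4.8 * 1e-4 = 4.80e-04 cm
Step 3: C = 1.035918e-12 * 1.911e-05 / 4.80e-04 = 4.124249e-14 F
Step 4: C = 41.24 fF

41.24


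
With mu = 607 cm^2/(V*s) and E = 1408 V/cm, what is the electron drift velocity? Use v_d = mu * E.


Step 1: v_d = mu * E
Step 2: v_d = 607 * 1408 = 854656
Step 3: v_d = 8.55e+05 cm/s

8.55e+05


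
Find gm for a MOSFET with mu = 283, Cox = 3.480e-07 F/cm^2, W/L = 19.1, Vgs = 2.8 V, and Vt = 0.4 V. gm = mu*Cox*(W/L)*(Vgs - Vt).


Step 1: Vov = Vgs - Vt = 2.8 - 0.4 = 2.4 V
Step 2: gm = mu * Cox * (W/L) * Vov
Step 3: gm = 283 * 3.480e-07 * 19.1 * 2.4 = 4.51e-03 S

4.51e-03


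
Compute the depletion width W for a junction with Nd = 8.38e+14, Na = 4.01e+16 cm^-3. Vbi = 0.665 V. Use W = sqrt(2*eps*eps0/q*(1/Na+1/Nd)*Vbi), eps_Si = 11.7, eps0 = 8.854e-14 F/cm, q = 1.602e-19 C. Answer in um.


Step 1: 1/Na + 1/Nd = 1/4.01e+16 + 1/8.38e+14 = 1.21826e-15
Step 2: 2*eps*eps0/q = 2*11.7*8.854e-14/1.602e-19 = 1.293281e+07
Step 3: W^2 = 1.293281e+07 * 1.21826e-15 * 0.665 = 1.04774e-08
Step 4: W = sqrt(1.04774e-08) = 1.024e-04 cm = 1.024 um

1.024


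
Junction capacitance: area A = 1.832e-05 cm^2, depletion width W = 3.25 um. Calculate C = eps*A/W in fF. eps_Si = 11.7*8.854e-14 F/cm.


Step 1: eps_Si = 11.7 * 8.854e-14 = 1.035918e-12 F/cm
Step 2: W in cm = 3.25 * 1e-4 = 3.25e-04 cm
Step 3: C = 1.035918e-12 * 1.832e-05 / 3.25e-04 = 5.839390e-14 F
Step 4: C = 58.39 fF

58.39


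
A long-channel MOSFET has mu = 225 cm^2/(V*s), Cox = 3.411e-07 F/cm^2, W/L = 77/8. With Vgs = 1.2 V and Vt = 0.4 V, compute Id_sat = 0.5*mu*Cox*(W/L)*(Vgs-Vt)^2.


Step 1: Overdrive voltage Vov = Vgs - Vt = 1.2 - 0.4 = 0.8 V
Step 2: W/L = 77/8 = 9.625
Step 3: Id = 0.5 * 225 * 3.411e-07 * 9.625 * 0.8^2
Step 4: Id = 2.36e-04 A

2.36e-04


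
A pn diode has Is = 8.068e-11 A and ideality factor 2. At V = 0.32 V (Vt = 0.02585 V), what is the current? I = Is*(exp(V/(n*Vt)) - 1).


Step 1: V/(n*Vt) = 0.32/(2*0.02585) = 6.1896
Step 2: exp(6.1896) = 4.8765e+02
Step 3: I = 8.068e-11 * (4.8765e+02 - 1) = 3.93e-08 A

3.93e-08


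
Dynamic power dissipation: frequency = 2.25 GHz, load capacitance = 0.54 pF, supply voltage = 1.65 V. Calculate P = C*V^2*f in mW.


Step 1: V^2 = 1.65^2 = 2.7225 V^2
Step 2: P = C*V^2*f = 0.54e-12 F * 2.7225 * 2.25e9 Hz
Step 3: P = 3.3078375e-03 W
Step 4: P = 3.308 mW

3.308


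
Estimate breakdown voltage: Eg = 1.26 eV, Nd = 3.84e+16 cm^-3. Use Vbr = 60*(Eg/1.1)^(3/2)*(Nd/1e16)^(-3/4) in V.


Step 1: Eg/1.1 = 1.26/1.1 = 1.145455
Step 2: (Eg/1.1)^1.5 = 1.145455^1.5 = 1.225934
Step 3: (Nd/1e16)^(-0.75) = (3.84)^(-0.75) = 0.364545
Step 4: Vbr = 60 * 1.225934 * 0.364545 = 26.8 V

26.8


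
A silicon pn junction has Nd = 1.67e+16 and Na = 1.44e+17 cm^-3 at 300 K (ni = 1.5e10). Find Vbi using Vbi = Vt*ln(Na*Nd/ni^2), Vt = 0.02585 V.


Step 1: Compute Na*Nd/ni^2 = 1.44e+17 * 1.67e+16 / (1.5e10)^2 = 1.0688e+13
Step 2: ln(1.0688e+13) = 30.0001
Step 3: Vbi = 0.02585 * 30.0001 = 0.776 V

0.776


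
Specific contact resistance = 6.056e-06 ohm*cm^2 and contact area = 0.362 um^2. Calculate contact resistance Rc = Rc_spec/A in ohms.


Step 1: Convert area to cm^2: 0.362 um^2 = 3.6200e-09 cm^2
Step 2: Rc = Rc_spec / A = 6.056e-06 / 3.6200e-09
Step 3: Rc = 1.67e+03 ohms

1.67e+03


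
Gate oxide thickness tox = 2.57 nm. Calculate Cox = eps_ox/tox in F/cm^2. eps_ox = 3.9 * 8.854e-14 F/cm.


Step 1: eps_ox = 3.9 * 8.854e-14 = 3.45306e-13 F/cm
Step 2: tox in cm = 2.57 nm * 1e-7 = 2.5700e-07 cm
Step 3: Cox = 3.45306e-13 / 2.5700e-07 = 1.34e-06 F/cm^2

1.34e-06


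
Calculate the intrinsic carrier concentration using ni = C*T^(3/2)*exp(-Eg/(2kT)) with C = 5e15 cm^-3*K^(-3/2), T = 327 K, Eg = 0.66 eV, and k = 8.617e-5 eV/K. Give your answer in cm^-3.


Step 1: Compute kT = 8.617e-5 * 327 = 0.02817759 eV
Step 2: Exponent = -Eg/(2kT) = -0.66/(2*0.02817759) = -11.71143
Step 3: T^(3/2) = 327^1.5 = 5913.19
Step 4: ni = 5e15 * 5913.19 * exp(-11.71143) = 2.42e+14 cm^-3

2.42e+14


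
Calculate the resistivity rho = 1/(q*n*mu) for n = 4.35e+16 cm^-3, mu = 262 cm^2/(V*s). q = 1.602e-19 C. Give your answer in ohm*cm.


Step 1: sigma = q * n * mu = 1.602e-19 * 4.35e+16 * 262 = 1.82580e+00 S/cm
Step 2: rho = 1 / sigma = 1 / 1.82580e+00 = 0.5477 ohm*cm

0.5477


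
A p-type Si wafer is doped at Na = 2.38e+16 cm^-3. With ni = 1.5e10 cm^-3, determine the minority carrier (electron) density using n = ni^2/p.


Step 1: Majority hole concentration p ≈ Na = 2.38e+16 cm^-3
Step 2: n = ni^2 / Na = (1.5e10)^2 / 2.38e+16
Step 3: n = 9.45e+03 cm^-3

9.45e+03


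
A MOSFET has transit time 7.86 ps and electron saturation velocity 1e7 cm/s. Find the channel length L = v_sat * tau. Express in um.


Step 1: tau in seconds = 7.86 ps * 1e-12 = 7.8600e-12 s
Step 2: L = v_sat * tau = 1e7 * 7.8600e-12 = 7.8600e-05 cm
Step 3: L in um = 7.8600e-05 * 1e4 = 0.786 um

0.786


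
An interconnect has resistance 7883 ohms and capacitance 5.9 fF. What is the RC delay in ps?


Step 1: tau = R * C
Step 2: tau = 7883 * 5.9 fF = 7883 * 5.9e-15 F
Step 3: tau = 4.65097e-11 s = 46.5097 ps

46.5097


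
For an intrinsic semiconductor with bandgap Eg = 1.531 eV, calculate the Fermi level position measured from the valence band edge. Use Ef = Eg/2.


Step 1: For an intrinsic semiconductor, the Fermi level sits at midgap.
Step 2: Ef = Eg / 2 = 1.531 / 2 = 0.7655 eV

0.7655


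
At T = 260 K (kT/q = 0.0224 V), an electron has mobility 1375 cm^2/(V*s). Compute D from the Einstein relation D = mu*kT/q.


Step 1: D = mu * (kT/q)
Step 2: D = 1375 * 0.0224
Step 3: D = 30.8 cm^2/s

30.8


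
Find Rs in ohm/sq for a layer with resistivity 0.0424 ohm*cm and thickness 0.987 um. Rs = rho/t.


Step 1: Convert thickness to cm: t = 0.987 um = 9.8700e-05 cm
Step 2: Rs = rho / t = 0.0424 / 9.8700e-05
Step 3: Rs = 429.6 ohm/sq

429.6


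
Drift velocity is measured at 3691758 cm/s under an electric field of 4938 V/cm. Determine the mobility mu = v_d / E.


Step 1: mu = v_d / E
Step 2: mu = 3691758 / 4938
Step 3: mu = 747.62 cm^2/(V*s)

747.62


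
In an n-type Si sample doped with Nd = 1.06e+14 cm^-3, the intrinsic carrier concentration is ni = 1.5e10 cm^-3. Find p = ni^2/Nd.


Step 1: Since Nd >> ni, n ≈ Nd = 1.06e+14 cm^-3
Step 2: p = ni^2 / n = (1.5e10)^2 / 1.06e+14
Step 3: p = 2.25e20 / 1.06e+14 = 2.12e+06 cm^-3

2.12e+06


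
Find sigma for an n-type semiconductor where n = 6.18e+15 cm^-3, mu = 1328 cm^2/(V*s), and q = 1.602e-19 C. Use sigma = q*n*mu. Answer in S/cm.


Step 1: sigma = q * n * mu
Step 2: sigma = 1.602e-19 * 6.18e+15 * 1328
Step 3: sigma = 1.315e+00 S/cm

1.315e+00


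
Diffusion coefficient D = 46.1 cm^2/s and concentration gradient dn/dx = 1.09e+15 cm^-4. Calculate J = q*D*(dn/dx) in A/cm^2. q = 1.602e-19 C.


Step 1: J = q * D * (dn/dx)
Step 2: J = 1.602e-19 * 46.1 * 1.09e+15
Step 3: J = 8.05e-03 A/cm^2

8.05e-03


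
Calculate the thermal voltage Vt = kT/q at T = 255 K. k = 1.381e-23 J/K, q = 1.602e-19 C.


Step 1: kT = 1.381e-23 * 255 = 3.52155e-21 J
Step 2: Vt = kT/q = 3.52155e-21 / 1.602e-19
Step 3: Vt = 0.02198 V

0.02198


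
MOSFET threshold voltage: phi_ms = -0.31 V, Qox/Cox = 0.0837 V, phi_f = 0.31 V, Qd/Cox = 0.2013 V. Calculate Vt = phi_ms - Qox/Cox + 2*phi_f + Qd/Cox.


Step 1: Vt = phi_ms - Qox/Cox + 2*phi_f + Qd/Cox
Step 2: Vt = -0.31 - 0.0837 + 2*0.31 + 0.2013
Step 3: Vt = -0.31 - 0.0837 + 0.62 + 0.2013
Step 4: Vt = 0.4276 V

0.4276


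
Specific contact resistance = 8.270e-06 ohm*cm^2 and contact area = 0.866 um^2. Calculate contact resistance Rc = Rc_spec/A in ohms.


Step 1: Convert area to cm^2: 0.866 um^2 = 8.6600e-09 cm^2
Step 2: Rc = Rc_spec / A = 8.270e-06 / 8.6600e-09
Step 3: Rc = 9.55e+02 ohms

9.55e+02


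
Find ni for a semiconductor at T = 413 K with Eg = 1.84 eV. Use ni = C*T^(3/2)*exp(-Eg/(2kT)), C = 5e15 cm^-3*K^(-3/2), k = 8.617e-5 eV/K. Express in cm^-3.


Step 1: Compute kT = 8.617e-5 * 413 = 0.03558821 eV
Step 2: Exponent = -Eg/(2kT) = -1.84/(2*0.03558821) = -25.85126
Step 3: T^(3/2) = 413^1.5 = 8393.15
Step 4: ni = 5e15 * 8393.15 * exp(-25.85126) = 2.49e+08 cm^-3

2.49e+08


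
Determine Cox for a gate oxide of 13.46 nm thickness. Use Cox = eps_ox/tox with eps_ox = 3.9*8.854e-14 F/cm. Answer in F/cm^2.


Step 1: eps_ox = 3.9 * 8.854e-14 = 3.45306e-13 F/cm
Step 2: tox in cm = 13.46 nm * 1e-7 = 1.3460e-06 cm
Step 3: Cox = 3.45306e-13 / 1.3460e-06 = 2.57e-07 F/cm^2

2.57e-07


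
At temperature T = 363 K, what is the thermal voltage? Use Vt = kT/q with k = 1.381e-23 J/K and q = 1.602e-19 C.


Step 1: kT = 1.381e-23 * 363 = 5.01303e-21 J
Step 2: Vt = kT/q = 5.01303e-21 / 1.602e-19
Step 3: Vt = 0.03129 V

0.03129


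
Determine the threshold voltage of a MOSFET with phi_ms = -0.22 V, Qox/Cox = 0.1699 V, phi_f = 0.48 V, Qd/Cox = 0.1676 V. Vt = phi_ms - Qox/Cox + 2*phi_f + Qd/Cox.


Step 1: Vt = phi_ms - Qox/Cox + 2*phi_f + Qd/Cox
Step 2: Vt = -0.22 - 0.1699 + 2*0.48 + 0.1676
Step 3: Vt = -0.22 - 0.1699 + 0.96 + 0.1676
Step 4: Vt = 0.7377 V

0.7377


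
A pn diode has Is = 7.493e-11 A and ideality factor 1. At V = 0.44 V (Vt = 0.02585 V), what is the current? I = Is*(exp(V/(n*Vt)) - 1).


Step 1: V/(n*Vt) = 0.44/(1*0.02585) = 17.0213
Step 2: exp(17.0213) = 2.4675e+07
Step 3: I = 7.493e-11 * (2.4675e+07 - 1) = 1.85e-03 A

1.85e-03


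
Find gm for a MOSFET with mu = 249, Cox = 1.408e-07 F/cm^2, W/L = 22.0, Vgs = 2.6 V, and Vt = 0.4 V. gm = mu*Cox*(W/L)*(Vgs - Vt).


Step 1: Vov = Vgs - Vt = 2.6 - 0.4 = 2.2 V
Step 2: gm = mu * Cox * (W/L) * Vov
Step 3: gm = 249 * 1.408e-07 * 22.0 * 2.2 = 1.70e-03 S

1.70e-03


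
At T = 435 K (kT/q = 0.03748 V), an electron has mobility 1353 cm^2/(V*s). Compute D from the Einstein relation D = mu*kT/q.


Step 1: D = mu * (kT/q)
Step 2: D = 1353 * 0.03748
Step 3: D = 50.71 cm^2/s

50.71


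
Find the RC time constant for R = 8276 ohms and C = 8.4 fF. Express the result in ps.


Step 1: tau = R * C
Step 2: tau = 8276 * 8.4 fF = 8276 * 8.4e-15 F
Step 3: tau = 6.95184e-11 s = 69.5184 ps

69.5184


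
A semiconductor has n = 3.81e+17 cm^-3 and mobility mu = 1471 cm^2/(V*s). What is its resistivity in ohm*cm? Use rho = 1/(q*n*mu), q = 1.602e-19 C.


Step 1: sigma = q * n * mu = 1.602e-19 * 3.81e+17 * 1471 = 8.97843e+01 S/cm
Step 2: rho = 1 / sigma = 1 / 8.97843e+01 = 0.01114 ohm*cm

0.01114


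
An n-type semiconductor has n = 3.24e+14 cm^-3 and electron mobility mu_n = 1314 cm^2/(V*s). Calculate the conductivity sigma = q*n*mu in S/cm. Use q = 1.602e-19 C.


Step 1: sigma = q * n * mu
Step 2: sigma = 1.602e-19 * 3.24e+14 * 1314
Step 3: sigma = 6.820e-02 S/cm

6.820e-02


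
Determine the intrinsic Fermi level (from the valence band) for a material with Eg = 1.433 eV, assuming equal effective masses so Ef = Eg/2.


Step 1: For an intrinsic semiconductor, the Fermi level sits at midgap.
Step 2: Ef = Eg / 2 = 1.433 / 2 = 0.7165 eV

0.7165


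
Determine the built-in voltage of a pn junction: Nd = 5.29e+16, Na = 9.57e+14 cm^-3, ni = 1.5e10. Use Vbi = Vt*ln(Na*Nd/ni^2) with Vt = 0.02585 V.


Step 1: Compute Na*Nd/ni^2 = 9.57e+14 * 5.29e+16 / (1.5e10)^2 = 2.2500e+11
Step 2: ln(2.2500e+11) = 26.1394
Step 3: Vbi = 0.02585 * 26.1394 = 0.676 V

0.676


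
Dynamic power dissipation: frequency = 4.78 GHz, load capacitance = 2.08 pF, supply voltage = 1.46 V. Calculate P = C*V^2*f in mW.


Step 1: V^2 = 1.46^2 = 2.1316 V^2
Step 2: P = C*V^2*f = 2.08e-12 F * 2.1316 * 4.78e9 Hz
Step 3: P = 2.119321984e-02 W
Step 4: P = 21.193 mW

21.193


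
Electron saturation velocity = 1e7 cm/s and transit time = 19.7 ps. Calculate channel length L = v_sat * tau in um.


Step 1: tau in seconds = 19.7 ps * 1e-12 = 1.9700e-11 s
Step 2: L = v_sat * tau = 1e7 * 1.9700e-11 = 1.9700e-04 cm
Step 3: L in um = 1.9700e-04 * 1e4 = 1.97 um

1.97


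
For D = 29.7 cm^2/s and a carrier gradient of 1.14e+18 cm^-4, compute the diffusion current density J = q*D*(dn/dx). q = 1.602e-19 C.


Step 1: J = q * D * (dn/dx)
Step 2: J = 1.602e-19 * 29.7 * 1.14e+18
Step 3: J = 5.42e+00 A/cm^2

5.42e+00


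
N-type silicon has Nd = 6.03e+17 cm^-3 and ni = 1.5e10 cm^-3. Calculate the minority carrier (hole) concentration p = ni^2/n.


Step 1: Since Nd >> ni, n ≈ Nd = 6.03e+17 cm^-3
Step 2: p = ni^2 / n = (1.5e10)^2 / 6.03e+17
Step 3: p = 2.25e20 / 6.03e+17 = 3.73e+02 cm^-3

3.73e+02


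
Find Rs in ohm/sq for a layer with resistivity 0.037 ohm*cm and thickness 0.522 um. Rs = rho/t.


Step 1: Convert thickness to cm: t = 0.522 um = 5.2200e-05 cm
Step 2: Rs = rho / t = 0.037 / 5.2200e-05
Step 3: Rs = 708.8 ohm/sq

708.8


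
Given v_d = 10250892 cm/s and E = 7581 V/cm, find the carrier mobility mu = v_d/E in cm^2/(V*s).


Step 1: mu = v_d / E
Step 2: mu = 10250892 / 7581
Step 3: mu = 1352.18 cm^2/(V*s)

1352.18


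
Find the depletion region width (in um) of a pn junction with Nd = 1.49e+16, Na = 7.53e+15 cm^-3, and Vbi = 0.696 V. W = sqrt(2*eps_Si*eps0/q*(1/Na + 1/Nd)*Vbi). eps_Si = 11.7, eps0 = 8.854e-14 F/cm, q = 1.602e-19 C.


Step 1: 1/Na + 1/Nd = 1/7.53e+15 + 1/1.49e+16 = 1.99916e-16
Step 2: 2*eps*eps0/q = 2*11.7*8.854e-14/1.602e-19 = 1.293281e+07
Step 3: W^2 = 1.293281e+07 * 1.99916e-16 * 0.696 = 1.79949e-09
Step 4: W = sqrt(1.79949e-09) = 4.242e-05 cm = 0.4242 um

0.4242


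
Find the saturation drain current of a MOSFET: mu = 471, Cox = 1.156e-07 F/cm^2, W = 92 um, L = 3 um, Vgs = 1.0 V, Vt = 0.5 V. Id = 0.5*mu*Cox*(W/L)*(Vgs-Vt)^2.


Step 1: Overdrive voltage Vov = Vgs - Vt = 1.0 - 0.5 = 0.5 V
Step 2: W/L = 92/3 = 30.6667
Step 3: Id = 0.5 * 471 * 1.156e-07 * 30.6667 * 0.5^2
Step 4: Id = 2.09e-04 A

2.09e-04


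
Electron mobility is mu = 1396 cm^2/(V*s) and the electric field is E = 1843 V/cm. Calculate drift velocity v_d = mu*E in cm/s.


Step 1: v_d = mu * E
Step 2: v_d = 1396 * 1843 = 2572828
Step 3: v_d = 2.57e+06 cm/s

2.57e+06


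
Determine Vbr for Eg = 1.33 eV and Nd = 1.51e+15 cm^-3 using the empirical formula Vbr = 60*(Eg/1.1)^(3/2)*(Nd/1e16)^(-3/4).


Step 1: Eg/1.1 = 1.33/1.1 = 1.209091
Step 2: (Eg/1.1)^1.5 = 1.209091^1.5 = 1.329500
Step 3: (Nd/1e16)^(-0.75) = (0.151)^(-0.75) = 4.128262
Step 4: Vbr = 60 * 1.329500 * 4.128262 = 329.3 V

329.3


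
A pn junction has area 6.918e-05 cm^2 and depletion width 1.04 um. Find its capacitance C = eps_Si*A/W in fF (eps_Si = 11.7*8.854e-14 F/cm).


Step 1: eps_Si = 11.7 * 8.854e-14 = 1.035918e-12 F/cm
Step 2: W in cm = 1.04 * 1e-4 = 1.04e-04 cm
Step 3: C = 1.035918e-12 * 6.918e-05 / 1.04e-04 = 6.890847e-13 F
Step 4: C = 689.08 fF

689.08


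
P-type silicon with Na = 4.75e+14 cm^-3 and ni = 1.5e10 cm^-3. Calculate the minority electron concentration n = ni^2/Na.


Step 1: Majority hole concentration p ≈ Na = 4.75e+14 cm^-3
Step 2: n = ni^2 / Na = (1.5e10)^2 / 4.75e+14
Step 3: n = 4.74e+05 cm^-3

4.74e+05


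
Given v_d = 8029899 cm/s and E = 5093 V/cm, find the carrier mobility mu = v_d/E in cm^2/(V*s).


Step 1: mu = v_d / E
Step 2: mu = 8029899 / 5093
Step 3: mu = 1576.65 cm^2/(V*s)

1576.65


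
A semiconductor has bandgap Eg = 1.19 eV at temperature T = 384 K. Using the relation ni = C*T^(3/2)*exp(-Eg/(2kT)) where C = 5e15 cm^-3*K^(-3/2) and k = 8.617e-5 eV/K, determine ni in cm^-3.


Step 1: Compute kT = 8.617e-5 * 384 = 0.03308928 eV
Step 2: Exponent = -Eg/(2kT) = -1.19/(2*0.03308928) = -17.98165
Step 3: T^(3/2) = 384^1.5 = 7524.83
Step 4: ni = 5e15 * 7524.83 * exp(-17.98165) = 5.84e+11 cm^-3

5.84e+11


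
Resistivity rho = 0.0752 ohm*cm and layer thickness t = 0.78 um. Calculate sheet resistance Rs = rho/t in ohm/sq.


Step 1: Convert thickness to cm: t = 0.78 um = 7.8000e-05 cm
Step 2: Rs = rho / t = 0.0752 / 7.8000e-05
Step 3: Rs = 964.1 ohm/sq

964.1


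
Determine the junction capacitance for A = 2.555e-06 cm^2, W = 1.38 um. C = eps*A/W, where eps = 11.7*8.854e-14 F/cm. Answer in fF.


Step 1: eps_Si = 11.7 * 8.854e-14 = 1.035918e-12 F/cm
Step 2: W in cm = 1.38 * 1e-4 = 1.38e-04 cm
Step 3: C = 1.035918e-12 * 2.555e-06 / 1.38e-04 = 1.917950e-14 F
Step 4: C = 19.18 fF

19.18


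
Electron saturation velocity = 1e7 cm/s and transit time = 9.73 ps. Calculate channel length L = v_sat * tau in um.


Step 1: tau in seconds = 9.73 ps * 1e-12 = 9.7300e-12 s
Step 2: L = v_sat * tau = 1e7 * 9.7300e-12 = 9.7300e-05 cm
Step 3: L in um = 9.7300e-05 * 1e4 = 0.973 um

0.973


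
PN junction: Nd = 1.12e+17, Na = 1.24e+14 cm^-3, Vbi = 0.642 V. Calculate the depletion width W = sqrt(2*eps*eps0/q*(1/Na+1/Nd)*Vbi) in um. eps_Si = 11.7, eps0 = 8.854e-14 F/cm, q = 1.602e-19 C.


Step 1: 1/Na + 1/Nd = 1/1.24e+14 + 1/1.12e+17 = 8.07344e-15
Step 2: 2*eps*eps0/q = 2*11.7*8.854e-14/1.602e-19 = 1.293281e+07
Step 3: W^2 = 1.293281e+07 * 8.07344e-15 * 0.642 = 6.70327e-08
Step 4: W = sqrt(6.70327e-08) = 2.589e-04 cm = 2.589 um

2.589


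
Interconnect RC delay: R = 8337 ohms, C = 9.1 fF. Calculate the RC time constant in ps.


Step 1: tau = R * C
Step 2: tau = 8337 * 9.1 fF = 8337 * 9.1e-15 F
Step 3: tau = 7.58667e-11 s = 75.8667 ps

75.8667


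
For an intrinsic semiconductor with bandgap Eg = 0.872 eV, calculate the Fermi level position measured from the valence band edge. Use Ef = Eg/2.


Step 1: For an intrinsic semiconductor, the Fermi level sits at midgap.
Step 2: Ef = Eg / 2 = 0.872 / 2 = 0.436 eV

0.436


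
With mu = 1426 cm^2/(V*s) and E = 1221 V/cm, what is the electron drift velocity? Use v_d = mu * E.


Step 1: v_d = mu * E
Step 2: v_d = 1426 * 1221 = 1741146
Step 3: v_d = 1.74e+06 cm/s

1.74e+06


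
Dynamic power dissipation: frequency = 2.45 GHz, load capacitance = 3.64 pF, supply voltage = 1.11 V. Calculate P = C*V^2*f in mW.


Step 1: V^2 = 1.11^2 = 1.2321 V^2
Step 2: P = C*V^2*f = 3.64e-12 F * 1.2321 * 2.45e9 Hz
Step 3: P = 1.09878678e-02 W
Step 4: P = 10.988 mW

10.988


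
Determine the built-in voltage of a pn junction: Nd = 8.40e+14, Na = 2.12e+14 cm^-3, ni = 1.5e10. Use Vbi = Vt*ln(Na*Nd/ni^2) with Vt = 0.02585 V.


Step 1: Compute Na*Nd/ni^2 = 2.12e+14 * 8.40e+14 / (1.5e10)^2 = 7.9147e+08
Step 2: ln(7.9147e+08) = 20.4894
Step 3: Vbi = 0.02585 * 20.4894 = 0.53 V

0.53


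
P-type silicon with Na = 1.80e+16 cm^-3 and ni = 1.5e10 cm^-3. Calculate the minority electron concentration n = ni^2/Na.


Step 1: Majority hole concentration p ≈ Na = 1.80e+16 cm^-3
Step 2: n = ni^2 / Na = (1.5e10)^2 / 1.80e+16
Step 3: n = 1.25e+04 cm^-3

1.25e+04


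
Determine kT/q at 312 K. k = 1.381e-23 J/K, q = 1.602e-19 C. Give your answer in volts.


Step 1: kT = 1.381e-23 * 312 = 4.30872e-21 J
Step 2: Vt = kT/q = 4.30872e-21 / 1.602e-19
Step 3: Vt = 0.0269 V

0.0269


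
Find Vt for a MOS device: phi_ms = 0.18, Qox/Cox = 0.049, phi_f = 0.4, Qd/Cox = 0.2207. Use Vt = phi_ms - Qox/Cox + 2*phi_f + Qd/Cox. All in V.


Step 1: Vt = phi_ms - Qox/Cox + 2*phi_f + Qd/Cox
Step 2: Vt = 0.18 - 0.049 + 2*0.4 + 0.2207
Step 3: Vt = 0.18 - 0.049 + 0.8 + 0.2207
Step 4: Vt = 1.1517 V

1.1517


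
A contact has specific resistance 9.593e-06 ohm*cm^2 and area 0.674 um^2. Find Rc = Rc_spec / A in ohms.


Step 1: Convert area to cm^2: 0.674 um^2 = 6.7400e-09 cm^2
Step 2: Rc = Rc_spec / A = 9.593e-06 / 6.7400e-09
Step 3: Rc = 1.42e+03 ohms

1.42e+03


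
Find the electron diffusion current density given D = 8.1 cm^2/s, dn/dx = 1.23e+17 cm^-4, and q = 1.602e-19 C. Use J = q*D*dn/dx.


Step 1: J = q * D * (dn/dx)
Step 2: J = 1.602e-19 * 8.1 * 1.23e+17
Step 3: J = 1.60e-01 A/cm^2

1.60e-01


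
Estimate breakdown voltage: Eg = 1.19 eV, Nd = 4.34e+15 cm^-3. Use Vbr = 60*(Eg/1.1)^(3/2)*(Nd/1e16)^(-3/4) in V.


Step 1: Eg/1.1 = 1.19/1.1 = 1.081818
Step 2: (Eg/1.1)^1.5 = 1.081818^1.5 = 1.125204
Step 3: (Nd/1e16)^(-0.75) = (0.434)^(-0.75) = 1.870177
Step 4: Vbr = 60 * 1.125204 * 1.870177 = 126.3 V

126.3


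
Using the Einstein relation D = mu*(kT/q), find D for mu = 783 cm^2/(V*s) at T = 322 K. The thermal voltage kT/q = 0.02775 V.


Step 1: D = mu * (kT/q)
Step 2: D = 783 * 0.02775
Step 3: D = 21.73 cm^2/s

21.73


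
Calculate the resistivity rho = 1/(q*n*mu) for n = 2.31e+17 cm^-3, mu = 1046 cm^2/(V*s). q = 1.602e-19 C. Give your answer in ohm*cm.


Step 1: sigma = q * n * mu = 1.602e-19 * 2.31e+17 * 1046 = 3.87085e+01 S/cm
Step 2: rho = 1 / sigma = 1 / 3.87085e+01 = 0.02583 ohm*cm

0.02583


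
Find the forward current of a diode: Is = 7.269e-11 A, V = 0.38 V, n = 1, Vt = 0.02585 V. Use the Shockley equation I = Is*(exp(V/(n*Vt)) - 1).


Step 1: V/(n*Vt) = 0.38/(1*0.02585) = 14.7002
Step 2: exp(14.7002) = 2.4222e+06
Step 3: I = 7.269e-11 * (2.4222e+06 - 1) = 1.76e-04 A

1.76e-04


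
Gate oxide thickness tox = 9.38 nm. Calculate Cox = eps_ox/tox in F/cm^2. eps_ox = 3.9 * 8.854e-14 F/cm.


Step 1: eps_ox = 3.9 * 8.854e-14 = 3.45306e-13 F/cm
Step 2: tox in cm = 9.38 nm * 1e-7 = 9.3800e-07 cm
Step 3: Cox = 3.45306e-13 / 9.3800e-07 = 3.68e-07 F/cm^2

3.68e-07


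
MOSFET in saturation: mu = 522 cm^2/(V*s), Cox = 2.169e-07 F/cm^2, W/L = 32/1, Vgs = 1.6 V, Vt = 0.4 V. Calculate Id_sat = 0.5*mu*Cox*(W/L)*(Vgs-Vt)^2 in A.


Step 1: Overdrive voltage Vov = Vgs - Vt = 1.6 - 0.4 = 1.2 V
Step 2: W/L = 32/1 = 32
Step 3: Id = 0.5 * 522 * 2.169e-07 * 32 * 1.2^2
Step 4: Id = 2.61e-03 A

2.61e-03


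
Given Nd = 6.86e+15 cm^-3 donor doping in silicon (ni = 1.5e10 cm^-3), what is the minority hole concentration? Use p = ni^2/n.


Step 1: Since Nd >> ni, n ≈ Nd = 6.86e+15 cm^-3
Step 2: p = ni^2 / n = (1.5e10)^2 / 6.86e+15
Step 3: p = 2.25e20 / 6.86e+15 = 3.28e+04 cm^-3

3.28e+04


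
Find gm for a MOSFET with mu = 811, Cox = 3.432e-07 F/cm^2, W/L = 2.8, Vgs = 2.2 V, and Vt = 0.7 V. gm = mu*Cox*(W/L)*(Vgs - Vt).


Step 1: Vov = Vgs - Vt = 2.2 - 0.7 = 1.5 V
Step 2: gm = mu * Cox * (W/L) * Vov
Step 3: gm = 811 * 3.432e-07 * 2.8 * 1.5 = 1.17e-03 S

1.17e-03


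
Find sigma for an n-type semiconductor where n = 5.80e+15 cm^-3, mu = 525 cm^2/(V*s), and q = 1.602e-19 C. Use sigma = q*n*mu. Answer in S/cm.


Step 1: sigma = q * n * mu
Step 2: sigma = 1.602e-19 * 5.80e+15 * 525
Step 3: sigma = 4.878e-01 S/cm

4.878e-01


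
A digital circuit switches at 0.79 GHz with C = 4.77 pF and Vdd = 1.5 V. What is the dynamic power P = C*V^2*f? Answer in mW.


Step 1: V^2 = 1.5^2 = 2.25 V^2
Step 2: P = C*V^2*f = 4.77e-12 F * 2.25 * 0.79e9 Hz
Step 3: P = 8.478675e-03 W
Step 4: P = 8.479 mW

8.479


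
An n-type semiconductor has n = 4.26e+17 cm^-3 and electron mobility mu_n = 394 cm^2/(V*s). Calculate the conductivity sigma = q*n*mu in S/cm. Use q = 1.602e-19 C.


Step 1: sigma = q * n * mu
Step 2: sigma = 1.602e-19 * 4.26e+17 * 394
Step 3: sigma = 2.689e+01 S/cm

2.689e+01


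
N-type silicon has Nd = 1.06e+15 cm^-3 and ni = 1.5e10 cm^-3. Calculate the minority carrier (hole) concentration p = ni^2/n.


Step 1: Since Nd >> ni, n ≈ Nd = 1.06e+15 cm^-3
Step 2: p = ni^2 / n = (1.5e10)^2 / 1.06e+15
Step 3: p = 2.25e20 / 1.06e+15 = 2.12e+05 cm^-3

2.12e+05


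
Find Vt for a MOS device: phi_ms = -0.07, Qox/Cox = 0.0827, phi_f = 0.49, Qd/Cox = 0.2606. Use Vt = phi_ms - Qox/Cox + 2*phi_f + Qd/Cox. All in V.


Step 1: Vt = phi_ms - Qox/Cox + 2*phi_f + Qd/Cox
Step 2: Vt = -0.07 - 0.0827 + 2*0.49 + 0.2606
Step 3: Vt = -0.07 - 0.0827 + 0.98 + 0.2606
Step 4: Vt = 1.0879 V

1.0879


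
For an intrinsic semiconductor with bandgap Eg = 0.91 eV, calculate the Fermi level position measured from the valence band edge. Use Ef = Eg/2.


Step 1: For an intrinsic semiconductor, the Fermi level sits at midgap.
Step 2: Ef = Eg / 2 = 0.91 / 2 = 0.455 eV

0.455


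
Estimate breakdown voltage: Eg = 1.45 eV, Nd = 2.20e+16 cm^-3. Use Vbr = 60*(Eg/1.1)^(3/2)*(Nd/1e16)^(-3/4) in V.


Step 1: Eg/1.1 = 1.45/1.1 = 1.318182
Step 2: (Eg/1.1)^1.5 = 1.318182^1.5 = 1.513433
Step 3: (Nd/1e16)^(-0.75) = (2.2)^(-0.75) = 0.553583
Step 4: Vbr = 60 * 1.513433 * 0.553583 = 50.3 V

50.3


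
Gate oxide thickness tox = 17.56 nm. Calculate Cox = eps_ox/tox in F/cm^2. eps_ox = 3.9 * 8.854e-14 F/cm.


Step 1: eps_ox = 3.9 * 8.854e-14 = 3.45306e-13 F/cm
Step 2: tox in cm = 17.56 nm * 1e-7 = 1.7560e-06 cm
Step 3: Cox = 3.45306e-13 / 1.7560e-06 = 1.97e-07 F/cm^2

1.97e-07


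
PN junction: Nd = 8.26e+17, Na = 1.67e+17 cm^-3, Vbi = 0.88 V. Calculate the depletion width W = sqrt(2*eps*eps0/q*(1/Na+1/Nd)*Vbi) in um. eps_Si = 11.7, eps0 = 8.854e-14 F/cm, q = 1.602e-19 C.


Step 1: 1/Na + 1/Nd = 1/1.67e+17 + 1/8.26e+17 = 7.19868e-18
Step 2: 2*eps*eps0/q = 2*11.7*8.854e-14/1.602e-19 = 1.293281e+07
Step 3: W^2 = 1.293281e+07 * 7.19868e-18 * 0.88 = 8.19273e-11
Step 4: W = sqrt(8.19273e-11) = 9.051e-06 cm = 0.09051 um

0.09051


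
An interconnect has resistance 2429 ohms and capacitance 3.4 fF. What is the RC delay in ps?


Step 1: tau = R * C
Step 2: tau = 2429 * 3.4 fF = 2429 * 3.4e-15 F
Step 3: tau = 8.2586e-12 s = 8.2586 ps

8.2586


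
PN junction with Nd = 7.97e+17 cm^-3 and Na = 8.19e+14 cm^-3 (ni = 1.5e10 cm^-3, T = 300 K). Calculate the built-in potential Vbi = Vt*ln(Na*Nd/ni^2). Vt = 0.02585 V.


Step 1: Compute Na*Nd/ni^2 = 8.19e+14 * 7.97e+17 / (1.5e10)^2 = 2.9011e+12
Step 2: ln(2.9011e+12) = 28.6961
Step 3: Vbi = 0.02585 * 28.6961 = 0.742 V

0.742


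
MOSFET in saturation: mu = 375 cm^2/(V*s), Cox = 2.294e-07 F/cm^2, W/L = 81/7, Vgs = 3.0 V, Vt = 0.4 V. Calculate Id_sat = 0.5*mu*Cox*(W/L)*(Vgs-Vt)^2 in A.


Step 1: Overdrive voltage Vov = Vgs - Vt = 3.0 - 0.4 = 2.6 V
Step 2: W/L = 81/7 = 11.5714
Step 3: Id = 0.5 * 375 * 2.294e-07 * 11.5714 * 2.6^2
Step 4: Id = 3.36e-03 A

3.36e-03


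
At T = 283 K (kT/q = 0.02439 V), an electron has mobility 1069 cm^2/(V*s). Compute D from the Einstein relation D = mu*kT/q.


Step 1: D = mu * (kT/q)
Step 2: D = 1069 * 0.02439
Step 3: D = 26.07 cm^2/s

26.07


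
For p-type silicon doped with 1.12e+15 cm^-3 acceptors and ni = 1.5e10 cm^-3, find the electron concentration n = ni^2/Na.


Step 1: Majority hole concentration p ≈ Na = 1.12e+15 cm^-3
Step 2: n = ni^2 / Na = (1.5e10)^2 / 1.12e+15
Step 3: n = 2.01e+05 cm^-3

2.01e+05


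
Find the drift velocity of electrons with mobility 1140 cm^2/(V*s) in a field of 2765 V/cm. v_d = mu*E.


Step 1: v_d = mu * E
Step 2: v_d = 1140 * 2765 = 3152100
Step 3: v_d = 3.15e+06 cm/s

3.15e+06


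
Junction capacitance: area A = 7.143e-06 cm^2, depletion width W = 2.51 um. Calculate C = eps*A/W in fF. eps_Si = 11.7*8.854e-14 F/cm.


Step 1: eps_Si = 11.7 * 8.854e-14 = 1.035918e-12 F/cm
Step 2: W in cm = 2.51 * 1e-4 = 2.51e-04 cm
Step 3: C = 1.035918e-12 * 7.143e-06 / 2.51e-04 = 2.948033e-14 F
Step 4: C = 29.48 fF

29.48


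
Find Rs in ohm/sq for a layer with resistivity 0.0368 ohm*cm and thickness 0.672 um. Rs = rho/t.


Step 1: Convert thickness to cm: t = 0.672 um = 6.7200e-05 cm
Step 2: Rs = rho / t = 0.0368 / 6.7200e-05
Step 3: Rs = 547.6 ohm/sq

547.6


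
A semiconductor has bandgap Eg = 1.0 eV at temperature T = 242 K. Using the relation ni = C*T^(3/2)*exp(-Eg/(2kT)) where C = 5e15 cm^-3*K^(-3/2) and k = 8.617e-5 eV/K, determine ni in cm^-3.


Step 1: Compute kT = 8.617e-5 * 242 = 0.02085314 eV
Step 2: Exponent = -Eg/(2kT) = -1.0/(2*0.02085314) = -23.97720
Step 3: T^(3/2) = 242^1.5 = 3764.64
Step 4: ni = 5e15 * 3764.64 * exp(-23.97720) = 7.27e+08 cm^-3

7.27e+08


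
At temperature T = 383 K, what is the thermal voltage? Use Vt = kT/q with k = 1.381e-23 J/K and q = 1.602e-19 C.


Step 1: kT = 1.381e-23 * 383 = 5.28923e-21 J
Step 2: Vt = kT/q = 5.28923e-21 / 1.602e-19
Step 3: Vt = 0.03302 V

0.03302


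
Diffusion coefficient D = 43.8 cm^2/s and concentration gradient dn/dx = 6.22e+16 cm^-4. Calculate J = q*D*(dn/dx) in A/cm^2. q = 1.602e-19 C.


Step 1: J = q * D * (dn/dx)
Step 2: J = 1.602e-19 * 43.8 * 6.22e+16
Step 3: J = 4.36e-01 A/cm^2

4.36e-01


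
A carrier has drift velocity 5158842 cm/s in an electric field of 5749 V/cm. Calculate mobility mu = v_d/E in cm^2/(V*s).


Step 1: mu = v_d / E
Step 2: mu = 5158842 / 5749
Step 3: mu = 897.35 cm^2/(V*s)

897.35


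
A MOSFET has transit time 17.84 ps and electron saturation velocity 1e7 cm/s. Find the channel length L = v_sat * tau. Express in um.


Step 1: tau in seconds = 17.84 ps * 1e-12 = 1.7840e-11 s
Step 2: L = v_sat * tau = 1e7 * 1.7840e-11 = 1.7840e-04 cm
Step 3: L in um = 1.7840e-04 * 1e4 = 1.784 um

1.784


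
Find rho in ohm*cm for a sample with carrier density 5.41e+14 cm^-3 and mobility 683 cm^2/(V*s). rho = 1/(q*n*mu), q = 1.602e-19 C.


Step 1: sigma = q * n * mu = 1.602e-19 * 5.41e+14 * 683 = 5.91944e-02 S/cm
Step 2: rho = 1 / sigma = 1 / 5.91944e-02 = 16.89 ohm*cm

16.89


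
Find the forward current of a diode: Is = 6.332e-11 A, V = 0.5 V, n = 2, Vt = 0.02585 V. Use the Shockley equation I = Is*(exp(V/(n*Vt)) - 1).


Step 1: V/(n*Vt) = 0.5/(2*0.02585) = 9.6712
Step 2: exp(9.6712) = 1.5854e+04
Step 3: I = 6.332e-11 * (1.5854e+04 - 1) = 1.00e-06 A

1.00e-06


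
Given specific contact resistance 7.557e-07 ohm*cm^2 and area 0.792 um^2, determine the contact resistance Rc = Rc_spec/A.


Step 1: Convert area to cm^2: 0.792 um^2 = 7.9200e-09 cm^2
Step 2: Rc = Rc_spec / A = 7.557e-07 / 7.9200e-09
Step 3: Rc = 9.54e+01 ohms

9.54e+01


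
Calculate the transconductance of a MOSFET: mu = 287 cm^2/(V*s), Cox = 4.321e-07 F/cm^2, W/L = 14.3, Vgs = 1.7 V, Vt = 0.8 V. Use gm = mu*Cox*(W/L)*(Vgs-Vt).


Step 1: Vov = Vgs - Vt = 1.7 - 0.8 = 0.9 V
Step 2: gm = mu * Cox * (W/L) * Vov
Step 3: gm = 287 * 4.321e-07 * 14.3 * 0.9 = 1.60e-03 S

1.60e-03


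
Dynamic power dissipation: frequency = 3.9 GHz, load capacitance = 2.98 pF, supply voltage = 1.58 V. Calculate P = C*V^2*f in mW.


Step 1: V^2 = 1.58^2 = 2.4964 V^2
Step 2: P = C*V^2*f = 2.98e-12 F * 2.4964 * 3.9e9 Hz
Step 3: P = 2.90131608e-02 W
Step 4: P = 29.013 mW

29.013


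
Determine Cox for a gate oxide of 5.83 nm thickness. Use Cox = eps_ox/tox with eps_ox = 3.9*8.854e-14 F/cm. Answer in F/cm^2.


Step 1: eps_ox = 3.9 * 8.854e-14 = 3.45306e-13 F/cm
Step 2: tox in cm = 5.83 nm * 1e-7 = 5.8300e-07 cm
Step 3: Cox = 3.45306e-13 / 5.8300e-07 = 5.92e-07 F/cm^2

5.92e-07


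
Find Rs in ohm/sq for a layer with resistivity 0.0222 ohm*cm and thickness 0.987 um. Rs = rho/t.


Step 1: Convert thickness to cm: t = 0.987 um = 9.8700e-05 cm
Step 2: Rs = rho / t = 0.0222 / 9.8700e-05
Step 3: Rs = 224.9 ohm/sq

224.9


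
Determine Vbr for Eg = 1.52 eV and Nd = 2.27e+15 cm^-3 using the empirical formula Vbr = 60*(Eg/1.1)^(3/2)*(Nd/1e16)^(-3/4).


Step 1: Eg/1.1 = 1.52/1.1 = 1.381818
Step 2: (Eg/1.1)^1.5 = 1.381818^1.5 = 1.624337
Step 3: (Nd/1e16)^(-0.75) = (0.227)^(-0.75) = 3.040749
Step 4: Vbr = 60 * 1.624337 * 3.040749 = 296.4 V

296.4


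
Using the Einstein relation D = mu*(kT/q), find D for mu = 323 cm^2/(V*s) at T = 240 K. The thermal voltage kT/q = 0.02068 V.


Step 1: D = mu * (kT/q)
Step 2: D = 323 * 0.02068
Step 3: D = 6.68 cm^2/s

6.68


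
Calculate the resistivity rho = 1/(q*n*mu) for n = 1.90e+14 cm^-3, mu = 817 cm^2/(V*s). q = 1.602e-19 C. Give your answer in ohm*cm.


Step 1: sigma = q * n * mu = 1.602e-19 * 1.90e+14 * 817 = 2.48678e-02 S/cm
Step 2: rho = 1 / sigma = 1 / 2.48678e-02 = 40.21 ohm*cm

40.21


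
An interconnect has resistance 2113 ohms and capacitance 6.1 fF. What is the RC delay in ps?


Step 1: tau = R * C
Step 2: tau = 2113 * 6.1 fF = 2113 * 6.1e-15 F
Step 3: tau = 1.28893e-11 s = 12.8893 ps

12.8893


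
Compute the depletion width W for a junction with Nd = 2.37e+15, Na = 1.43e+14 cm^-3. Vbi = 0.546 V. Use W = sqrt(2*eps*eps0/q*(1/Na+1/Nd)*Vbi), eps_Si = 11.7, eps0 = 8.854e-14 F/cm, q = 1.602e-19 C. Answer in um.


Step 1: 1/Na + 1/Nd = 1/1.43e+14 + 1/2.37e+15 = 7.41495e-15
Step 2: 2*eps*eps0/q = 2*11.7*8.854e-14/1.602e-19 = 1.293281e+07
Step 3: W^2 = 1.293281e+07 * 7.41495e-15 * 0.546 = 5.23593e-08
Step 4: W = sqrt(5.23593e-08) = 2.288e-04 cm = 2.288 um

2.288


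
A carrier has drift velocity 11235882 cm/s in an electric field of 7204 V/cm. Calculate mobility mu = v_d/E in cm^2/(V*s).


Step 1: mu = v_d / E
Step 2: mu = 11235882 / 7204
Step 3: mu = 1559.67 cm^2/(V*s)

1559.67


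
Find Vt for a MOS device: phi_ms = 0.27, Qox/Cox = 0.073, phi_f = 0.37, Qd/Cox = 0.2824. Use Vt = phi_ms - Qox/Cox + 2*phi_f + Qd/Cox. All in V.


Step 1: Vt = phi_ms - Qox/Cox + 2*phi_f + Qd/Cox
Step 2: Vt = 0.27 - 0.073 + 2*0.37 + 0.2824
Step 3: Vt = 0.27 - 0.073 + 0.74 + 0.2824
Step 4: Vt = 1.2194 V

1.2194


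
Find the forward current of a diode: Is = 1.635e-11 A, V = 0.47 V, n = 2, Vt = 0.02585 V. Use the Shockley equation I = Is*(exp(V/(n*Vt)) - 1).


Step 1: V/(n*Vt) = 0.47/(2*0.02585) = 9.0909
Step 2: exp(9.0909) = 8.8742e+03
Step 3: I = 1.635e-11 * (8.8742e+03 - 1) = 1.45e-07 A

1.45e-07


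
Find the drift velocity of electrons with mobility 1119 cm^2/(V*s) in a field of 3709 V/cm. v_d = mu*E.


Step 1: v_d = mu * E
Step 2: v_d = 1119 * 3709 = 4150371
Step 3: v_d = 4.15e+06 cm/s

4.15e+06


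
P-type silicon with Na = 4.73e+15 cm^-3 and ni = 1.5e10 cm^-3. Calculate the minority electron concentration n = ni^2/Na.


Step 1: Majority hole concentration p ≈ Na = 4.73e+15 cm^-3
Step 2: n = ni^2 / Na = (1.5e10)^2 / 4.73e+15
Step 3: n = 4.76e+04 cm^-3

4.76e+04


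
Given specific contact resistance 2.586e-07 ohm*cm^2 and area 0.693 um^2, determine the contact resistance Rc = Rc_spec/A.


Step 1: Convert area to cm^2: 0.693 um^2 = 6.9300e-09 cm^2
Step 2: Rc = Rc_spec / A = 2.586e-07 / 6.9300e-09
Step 3: Rc = 3.73e+01 ohms

3.73e+01


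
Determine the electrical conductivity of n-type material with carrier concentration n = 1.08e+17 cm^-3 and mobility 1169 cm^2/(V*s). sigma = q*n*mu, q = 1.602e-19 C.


Step 1: sigma = q * n * mu
Step 2: sigma = 1.602e-19 * 1.08e+17 * 1169
Step 3: sigma = 2.023e+01 S/cm

2.023e+01


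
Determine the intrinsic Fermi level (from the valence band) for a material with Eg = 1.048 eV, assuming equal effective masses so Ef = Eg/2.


Step 1: For an intrinsic semiconductor, the Fermi level sits at midgap.
Step 2: Ef = Eg / 2 = 1.048 / 2 = 0.524 eV

0.524


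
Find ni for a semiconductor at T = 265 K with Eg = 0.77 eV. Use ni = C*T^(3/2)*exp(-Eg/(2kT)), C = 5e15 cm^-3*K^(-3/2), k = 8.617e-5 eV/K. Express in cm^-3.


Step 1: Compute kT = 8.617e-5 * 265 = 0.02283505 eV
Step 2: Exponent = -Eg/(2kT) = -0.77/(2*0.02283505) = -16.86005
Step 3: T^(3/2) = 265^1.5 = 4313.89
Step 4: ni = 5e15 * 4313.89 * exp(-16.86005) = 1.03e+12 cm^-3

1.03e+12


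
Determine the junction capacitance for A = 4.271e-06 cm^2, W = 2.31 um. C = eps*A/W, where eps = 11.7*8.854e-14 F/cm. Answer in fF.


Step 1: eps_Si = 11.7 * 8.854e-14 = 1.035918e-12 F/cm
Step 2: W in cm = 2.31 * 1e-4 = 2.31e-04 cm
Step 3: C = 1.035918e-12 * 4.271e-06 / 2.31e-04 = 1.915327e-14 F
Step 4: C = 19.15 fF

19.15


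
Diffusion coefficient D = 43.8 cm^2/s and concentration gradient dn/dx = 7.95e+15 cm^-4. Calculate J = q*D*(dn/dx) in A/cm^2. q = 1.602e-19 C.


Step 1: J = q * D * (dn/dx)
Step 2: J = 1.602e-19 * 43.8 * 7.95e+15
Step 3: J = 5.58e-02 A/cm^2

5.58e-02


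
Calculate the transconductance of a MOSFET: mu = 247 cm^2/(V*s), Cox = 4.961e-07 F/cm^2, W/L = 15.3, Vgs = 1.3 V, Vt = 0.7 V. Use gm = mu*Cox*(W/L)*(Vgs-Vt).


Step 1: Vov = Vgs - Vt = 1.3 - 0.7 = 0.6 V
Step 2: gm = mu * Cox * (W/L) * Vov
Step 3: gm = 247 * 4.961e-07 * 15.3 * 0.6 = 1.12e-03 S

1.12e-03
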